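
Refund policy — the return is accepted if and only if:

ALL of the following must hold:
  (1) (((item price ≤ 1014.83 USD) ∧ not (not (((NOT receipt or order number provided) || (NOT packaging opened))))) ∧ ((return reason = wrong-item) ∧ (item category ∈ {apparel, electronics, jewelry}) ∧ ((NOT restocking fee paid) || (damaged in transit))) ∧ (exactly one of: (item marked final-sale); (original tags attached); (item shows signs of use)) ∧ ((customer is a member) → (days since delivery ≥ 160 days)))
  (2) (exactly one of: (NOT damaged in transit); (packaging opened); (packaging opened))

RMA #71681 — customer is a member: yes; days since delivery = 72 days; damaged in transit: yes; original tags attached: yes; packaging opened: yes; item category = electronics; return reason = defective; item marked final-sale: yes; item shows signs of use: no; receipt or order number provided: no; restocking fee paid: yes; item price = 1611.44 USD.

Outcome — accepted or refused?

Atomic conditions:
  item price ≤ 1014.83 USD: 1611.44 ≤ 1014.83 is false
  NOT receipt or order number provided: no → true
  NOT packaging opened: yes → false
  return reason = wrong-item: defective == wrong-item is false
  item category ∈ {apparel, electronics, jewelry}: electronics is in the set → true
  NOT restocking fee paid: yes → false
  damaged in transit: yes → true
  item marked final-sale: yes → true
  original tags attached: yes → true
  item shows signs of use: no → false
  customer is a member: yes → true
  days since delivery ≥ 160 days: 72 ≥ 160 is false
  NOT damaged in transit: yes → false
  packaging opened: yes → true
Combine:
[1.1.2.1.1] true OR false = true
[1.1.2.1] NOT true = false
[1.1.2] NOT false = true
[1.1] false AND true = false
[1.2.3] false OR true = true
[1.2] false AND true AND true = false
[1.3] exactly-one(true, true, false) = false
[1.4] true → false = false
[1] false AND false AND false AND false = false
[2] exactly-one(false, true, true) = false
[root] false AND false = false
Overall: false → refused

Refused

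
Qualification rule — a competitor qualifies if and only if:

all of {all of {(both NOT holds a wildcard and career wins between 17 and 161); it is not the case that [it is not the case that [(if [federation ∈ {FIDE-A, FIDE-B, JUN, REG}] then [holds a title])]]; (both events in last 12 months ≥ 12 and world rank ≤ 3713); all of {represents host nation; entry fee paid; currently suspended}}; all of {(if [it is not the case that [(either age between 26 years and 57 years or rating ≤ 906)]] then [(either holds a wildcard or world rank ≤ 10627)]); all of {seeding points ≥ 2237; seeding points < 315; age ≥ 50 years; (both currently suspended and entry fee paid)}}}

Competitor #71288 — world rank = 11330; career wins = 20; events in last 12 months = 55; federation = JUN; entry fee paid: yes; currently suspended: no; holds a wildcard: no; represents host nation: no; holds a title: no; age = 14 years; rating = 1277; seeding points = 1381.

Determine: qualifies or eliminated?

Atomic conditions:
  NOT holds a wildcard: no → true
  career wins between 17 and 161: 20 in [17, 161] is true
  federation ∈ {FIDE-A, FIDE-B, JUN, REG}: JUN is in the set → true
  holds a title: no → false
  events in last 12 months ≥ 12: 55 ≥ 12 is true
  world rank ≤ 3713: 11330 ≤ 3713 is false
  represents host nation: no → false
  entry fee paid: yes → true
  currently suspended: no → false
  age between 26 years and 57 years: 14 in [26, 57] is false
  rating ≤ 906: 1277 ≤ 906 is false
  holds a wildcard: no → false
  world rank ≤ 10627: 11330 ≤ 10627 is false
  seeding points ≥ 2237: 1381 ≥ 2237 is false
  seeding points < 315: 1381 < 315 is false
  age ≥ 50 years: 14 ≥ 50 is false
Combine:
[1.1] true AND true = true
[1.2.1.1] true → false = false
[1.2.1] NOT false = true
[1.2] NOT true = false
[1.3] true AND false = false
[1.4] false AND true AND false = false
[1] true AND false AND false AND false = false
[2.1.1.1] false OR false = false
[2.1.1] NOT false = true
[2.1.2] false OR false = false
[2.1] true → false = false
[2.2.4] false AND true = false
[2.2] false AND false AND false AND false = false
[2] false AND false = false
[root] false AND false = false
Overall: false → eliminated

Eliminated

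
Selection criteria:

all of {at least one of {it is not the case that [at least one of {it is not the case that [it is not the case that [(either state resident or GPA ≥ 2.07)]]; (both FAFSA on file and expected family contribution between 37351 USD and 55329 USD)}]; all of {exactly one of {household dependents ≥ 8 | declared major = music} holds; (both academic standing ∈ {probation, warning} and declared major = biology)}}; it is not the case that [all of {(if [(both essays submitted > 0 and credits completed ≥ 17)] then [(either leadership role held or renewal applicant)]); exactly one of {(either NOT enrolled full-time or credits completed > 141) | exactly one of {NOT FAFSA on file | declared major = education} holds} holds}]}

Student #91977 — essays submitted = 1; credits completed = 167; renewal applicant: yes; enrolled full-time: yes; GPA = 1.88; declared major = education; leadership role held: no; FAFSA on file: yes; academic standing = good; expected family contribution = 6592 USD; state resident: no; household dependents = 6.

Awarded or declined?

Awarded

Atomic conditions:
  state resident: no → false
  GPA ≥ 2.07: 1.88 ≥ 2.07 is false
  FAFSA on file: yes → true
  expected family contribution between 37351 USD and 55329 USD: 6592 in [37351, 55329] is false
  household dependents ≥ 8: 6 ≥ 8 is false
  declared major = music: education == music is false
  academic standing ∈ {probation, warning}: good is not in the set → false
  declared major = biology: education == biology is false
  essays submitted > 0: 1 > 0 is true
  credits completed ≥ 17: 167 ≥ 17 is true
  leadership role held: no → false
  renewal applicant: yes → true
  NOT enrolled full-time: yes → false
  credits completed > 141: 167 > 141 is true
  NOT FAFSA on file: yes → false
  declared major = education: education == education is true
Combine:
[1.1.1.1.1.1] false OR false = false
[1.1.1.1.1] NOT false = true
[1.1.1.1] NOT true = false
[1.1.1.2] true AND false = false
[1.1.1] false OR false = false
[1.1] NOT false = true
[1.2.1] exactly-one(false, false) = false
[1.2.2] false AND false = false
[1.2] false AND false = false
[1] true OR false = true
[2.1.1.1] true AND true = true
[2.1.1.2] false OR true = true
[2.1.1] true → true = true
[2.1.2.1] false OR true = true
[2.1.2.2] exactly-one(false, true) = true
[2.1.2] exactly-one(true, true) = false
[2.1] true AND false = false
[2] NOT false = true
[root] true AND true = true
Overall: true → awarded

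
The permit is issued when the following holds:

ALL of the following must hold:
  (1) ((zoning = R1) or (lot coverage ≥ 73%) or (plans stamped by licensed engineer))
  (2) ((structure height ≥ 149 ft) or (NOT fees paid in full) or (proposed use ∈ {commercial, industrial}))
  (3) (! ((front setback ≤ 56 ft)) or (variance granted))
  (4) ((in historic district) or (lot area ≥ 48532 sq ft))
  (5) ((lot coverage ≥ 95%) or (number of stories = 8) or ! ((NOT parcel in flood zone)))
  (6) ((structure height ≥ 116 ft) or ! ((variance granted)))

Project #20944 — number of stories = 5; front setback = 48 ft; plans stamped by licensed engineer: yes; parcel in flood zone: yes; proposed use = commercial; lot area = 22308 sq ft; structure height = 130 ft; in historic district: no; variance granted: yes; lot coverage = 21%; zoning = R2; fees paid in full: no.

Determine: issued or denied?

Denied

Atomic conditions:
  zoning = R1: R2 == R1 is false
  lot coverage ≥ 73%: 21 ≥ 73 is false
  plans stamped by licensed engineer: yes → true
  structure height ≥ 149 ft: 130 ≥ 149 is false
  NOT fees paid in full: no → true
  proposed use ∈ {commercial, industrial}: commercial is in the set → true
  front setback ≤ 56 ft: 48 ≤ 56 is true
  variance granted: yes → true
  in historic district: no → false
  lot area ≥ 48532 sq ft: 22308 ≥ 48532 is false
  lot coverage ≥ 95%: 21 ≥ 95 is false
  number of stories = 8: 5 == 8 is false
  NOT parcel in flood zone: yes → false
  structure height ≥ 116 ft: 130 ≥ 116 is true
Combine:
[1] false OR false OR true = true
[2] false OR true OR true = true
[3.1] NOT true = false
[3] false OR true = true
[4] false OR false = false
[5.3] NOT false = true
[5] false OR false OR true = true
[6.2] NOT true = false
[6] true OR false = true
[root] true AND true AND true AND false AND true AND true = false
Overall: false → denied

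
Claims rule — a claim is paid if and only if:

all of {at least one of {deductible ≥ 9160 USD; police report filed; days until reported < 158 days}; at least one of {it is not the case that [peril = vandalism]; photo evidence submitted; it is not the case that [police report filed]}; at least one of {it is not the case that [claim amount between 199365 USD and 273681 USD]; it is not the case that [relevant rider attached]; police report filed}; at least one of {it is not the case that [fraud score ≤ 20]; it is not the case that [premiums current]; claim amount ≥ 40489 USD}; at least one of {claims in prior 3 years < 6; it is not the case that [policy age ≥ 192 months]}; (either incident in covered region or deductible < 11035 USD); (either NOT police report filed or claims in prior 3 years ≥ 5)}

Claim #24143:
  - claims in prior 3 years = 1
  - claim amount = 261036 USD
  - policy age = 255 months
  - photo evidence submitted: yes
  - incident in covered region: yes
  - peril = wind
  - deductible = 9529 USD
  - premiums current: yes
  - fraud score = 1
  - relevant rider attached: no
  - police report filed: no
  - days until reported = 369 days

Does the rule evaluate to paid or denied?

Atomic conditions:
  deductible ≥ 9160 USD: 9529 ≥ 9160 is true
  police report filed: no → false
  days until reported < 158 days: 369 < 158 is false
  peril = vandalism: wind == vandalism is false
  photo evidence submitted: yes → true
  claim amount between 199365 USD and 273681 USD: 261036 in [199365, 273681] is true
  relevant rider attached: no → false
  fraud score ≤ 20: 1 ≤ 20 is true
  premiums current: yes → true
  claim amount ≥ 40489 USD: 261036 ≥ 40489 is true
  claims in prior 3 years < 6: 1 < 6 is true
  policy age ≥ 192 months: 255 ≥ 192 is true
  incident in covered region: yes → true
  deductible < 11035 USD: 9529 < 11035 is true
  NOT police report filed: no → true
  claims in prior 3 years ≥ 5: 1 ≥ 5 is false
Combine:
[1] true OR false OR false = true
[2.1] NOT false = true
[2.3] NOT false = true
[2] true OR true OR true = true
[3.1] NOT true = false
[3.2] NOT false = true
[3] false OR true OR false = true
[4.1] NOT true = false
[4.2] NOT true = false
[4] false OR false OR true = true
[5.2] NOT true = false
[5] true OR false = true
[6] true OR true = true
[7] true OR false = true
[root] true AND true AND true AND true AND true AND true AND true = true
Overall: true → paid

Paid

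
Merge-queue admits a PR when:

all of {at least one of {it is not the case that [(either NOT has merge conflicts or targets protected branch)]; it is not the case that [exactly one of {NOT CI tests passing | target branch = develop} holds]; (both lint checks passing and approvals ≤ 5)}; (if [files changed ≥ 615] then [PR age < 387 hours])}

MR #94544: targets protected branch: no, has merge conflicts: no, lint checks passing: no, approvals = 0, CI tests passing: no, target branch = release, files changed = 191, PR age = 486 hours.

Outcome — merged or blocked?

Atomic conditions:
  NOT has merge conflicts: no → true
  targets protected branch: no → false
  NOT CI tests passing: no → true
  target branch = develop: release == develop is false
  lint checks passing: no → false
  approvals ≤ 5: 0 ≤ 5 is true
  files changed ≥ 615: 191 ≥ 615 is false
  PR age < 387 hours: 486 < 387 is false
Combine:
[1.1.1] true OR false = true
[1.1] NOT true = false
[1.2.1] exactly-one(true, false) = true
[1.2] NOT true = false
[1.3] false AND true = false
[1] false OR false OR false = false
[2] false → false (antecedent false ⇒ implication holds) = true
[root] false AND true = false
Overall: false → blocked

Blocked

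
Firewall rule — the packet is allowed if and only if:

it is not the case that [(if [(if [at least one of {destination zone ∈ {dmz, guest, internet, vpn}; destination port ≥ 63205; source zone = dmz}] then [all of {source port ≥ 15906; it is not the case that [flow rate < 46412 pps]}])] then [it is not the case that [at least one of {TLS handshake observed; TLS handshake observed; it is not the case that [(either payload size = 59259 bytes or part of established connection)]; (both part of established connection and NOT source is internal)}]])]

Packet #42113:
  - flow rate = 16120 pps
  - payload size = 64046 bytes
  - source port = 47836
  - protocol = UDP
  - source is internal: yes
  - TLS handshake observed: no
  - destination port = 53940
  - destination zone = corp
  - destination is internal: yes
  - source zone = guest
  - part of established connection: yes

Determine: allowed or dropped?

Dropped

Atomic conditions:
  destination zone ∈ {dmz, guest, internet, vpn}: corp is not in the set → false
  destination port ≥ 63205: 53940 ≥ 63205 is false
  source zone = dmz: guest == dmz is false
  source port ≥ 15906: 47836 ≥ 15906 is true
  flow rate < 46412 pps: 16120 < 46412 is true
  TLS handshake observed: no → false
  payload size = 59259 bytes: 64046 == 59259 is false
  part of established connection: yes → true
  NOT source is internal: yes → false
Combine:
[1.1.1] false OR false OR false = false
[1.1.2.2] NOT true = false
[1.1.2] true AND false = false
[1.1] false → false (antecedent false ⇒ implication holds) = true
[1.2.1.3.1] false OR true = true
[1.2.1.3] NOT true = false
[1.2.1.4] true AND false = false
[1.2.1] false OR false OR false OR false = false
[1.2] NOT false = true
[1] true → true = true
[root] NOT true = false
Overall: false → dropped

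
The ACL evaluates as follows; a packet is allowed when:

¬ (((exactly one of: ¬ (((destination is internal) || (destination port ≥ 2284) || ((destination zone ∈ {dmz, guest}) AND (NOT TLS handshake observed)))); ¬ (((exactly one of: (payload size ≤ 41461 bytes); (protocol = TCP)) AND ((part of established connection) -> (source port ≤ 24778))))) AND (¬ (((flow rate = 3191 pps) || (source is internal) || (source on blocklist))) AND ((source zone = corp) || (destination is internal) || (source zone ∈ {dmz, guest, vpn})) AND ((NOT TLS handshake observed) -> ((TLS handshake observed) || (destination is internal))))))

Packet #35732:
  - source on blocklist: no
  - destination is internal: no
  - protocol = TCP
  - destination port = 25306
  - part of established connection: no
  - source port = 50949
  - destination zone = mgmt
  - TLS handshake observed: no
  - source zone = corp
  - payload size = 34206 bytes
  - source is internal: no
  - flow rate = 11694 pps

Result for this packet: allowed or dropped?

Atomic conditions:
  destination is internal: no → false
  destination port ≥ 2284: 25306 ≥ 2284 is true
  destination zone ∈ {dmz, guest}: mgmt is not in the set → false
  NOT TLS handshake observed: no → true
  payload size ≤ 41461 bytes: 34206 ≤ 41461 is true
  protocol = TCP: TCP == TCP is true
  part of established connection: no → false
  source port ≤ 24778: 50949 ≤ 24778 is false
  flow rate = 3191 pps: 11694 == 3191 is false
  source is internal: no → false
  source on blocklist: no → false
  source zone = corp: corp == corp is true
  source zone ∈ {dmz, guest, vpn}: corp is not in the set → false
  TLS handshake observed: no → false
Combine:
[1.1.1.1.3] false AND true = false
[1.1.1.1] false OR true OR false = true
[1.1.1] NOT true = false
[1.1.2.1.1] exactly-one(true, true) = false
[1.1.2.1.2] false → false (antecedent false ⇒ implication holds) = true
[1.1.2.1] false AND true = false
[1.1.2] NOT false = true
[1.1] exactly-one(false, true) = true
[1.2.1.1] false OR false OR false = false
[1.2.1] NOT false = true
[1.2.2] true OR false OR false = true
[1.2.3.2] false OR false = false
[1.2.3] true → false = false
[1.2] true AND true AND false = false
[1] true AND false = false
[root] NOT false = true
Overall: true → allowed

Allowed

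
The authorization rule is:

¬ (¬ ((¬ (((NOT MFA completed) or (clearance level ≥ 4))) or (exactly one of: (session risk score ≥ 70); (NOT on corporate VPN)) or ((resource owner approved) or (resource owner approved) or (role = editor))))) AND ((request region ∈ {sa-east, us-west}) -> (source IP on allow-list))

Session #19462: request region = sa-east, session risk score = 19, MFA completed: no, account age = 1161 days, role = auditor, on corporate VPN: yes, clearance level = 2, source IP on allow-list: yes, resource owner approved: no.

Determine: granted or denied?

Atomic conditions:
  NOT MFA completed: no → true
  clearance level ≥ 4: 2 ≥ 4 is false
  session risk score ≥ 70: 19 ≥ 70 is false
  NOT on corporate VPN: yes → false
  resource owner approved: no → false
  role = editor: auditor == editor is false
  request region ∈ {sa-east, us-west}: sa-east is in the set → true
  source IP on allow-list: yes → true
Combine:
[1.1.1.1.1] true OR false = true
[1.1.1.1] NOT true = false
[1.1.1.2] exactly-one(false, false) = false
[1.1.1.3] false OR false OR false = false
[1.1.1] false OR false OR false = false
[1.1] NOT false = true
[1] NOT true = false
[2] true → true = true
[root] false AND true = false
Overall: false → denied

Denied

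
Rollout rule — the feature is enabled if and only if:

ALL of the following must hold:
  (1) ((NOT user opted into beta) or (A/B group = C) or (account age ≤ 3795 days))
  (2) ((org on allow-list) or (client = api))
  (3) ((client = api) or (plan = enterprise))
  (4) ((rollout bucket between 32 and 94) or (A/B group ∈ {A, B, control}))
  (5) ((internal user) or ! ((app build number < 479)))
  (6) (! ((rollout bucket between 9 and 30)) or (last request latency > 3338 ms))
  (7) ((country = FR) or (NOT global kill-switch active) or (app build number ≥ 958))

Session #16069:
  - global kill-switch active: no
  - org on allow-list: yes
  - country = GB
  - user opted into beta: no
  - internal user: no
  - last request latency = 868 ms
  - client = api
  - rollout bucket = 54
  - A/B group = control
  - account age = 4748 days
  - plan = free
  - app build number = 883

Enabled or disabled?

Enabled

Atomic conditions:
  NOT user opted into beta: no → true
  A/B group = C: control == C is false
  account age ≤ 3795 days: 4748 ≤ 3795 is false
  org on allow-list: yes → true
  client = api: api == api is true
  plan = enterprise: free == enterprise is false
  rollout bucket between 32 and 94: 54 in [32, 94] is true
  A/B group ∈ {A, B, control}: control is in the set → true
  internal user: no → false
  app build number < 479: 883 < 479 is false
  rollout bucket between 9 and 30: 54 in [9, 30] is false
  last request latency > 3338 ms: 868 > 3338 is false
  country = FR: GB == FR is false
  NOT global kill-switch active: no → true
  app build number ≥ 958: 883 ≥ 958 is false
Combine:
[1] true OR false OR false = true
[2] true OR true = true
[3] true OR false = true
[4] true OR true = true
[5.2] NOT false = true
[5] false OR true = true
[6.1] NOT false = true
[6] true OR false = true
[7] false OR true OR false = true
[root] true AND true AND true AND true AND true AND true AND true = true
Overall: true → enabled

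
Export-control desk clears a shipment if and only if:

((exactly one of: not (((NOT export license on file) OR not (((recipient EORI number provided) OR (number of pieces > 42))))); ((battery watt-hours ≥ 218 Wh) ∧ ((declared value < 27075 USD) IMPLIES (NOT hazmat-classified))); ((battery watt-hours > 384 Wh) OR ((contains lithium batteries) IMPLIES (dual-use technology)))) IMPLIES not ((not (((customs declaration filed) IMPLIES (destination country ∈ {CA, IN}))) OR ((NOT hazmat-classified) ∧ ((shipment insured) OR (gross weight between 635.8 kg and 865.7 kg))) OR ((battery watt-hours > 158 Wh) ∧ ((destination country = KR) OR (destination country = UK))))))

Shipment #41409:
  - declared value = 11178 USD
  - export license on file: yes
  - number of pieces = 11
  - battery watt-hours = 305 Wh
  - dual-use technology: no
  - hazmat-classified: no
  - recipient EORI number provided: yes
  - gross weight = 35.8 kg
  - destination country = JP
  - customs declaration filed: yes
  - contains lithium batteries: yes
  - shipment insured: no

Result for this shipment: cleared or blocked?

Cleared

Atomic conditions:
  NOT export license on file: yes → false
  recipient EORI number provided: yes → true
  number of pieces > 42: 11 > 42 is false
  battery watt-hours ≥ 218 Wh: 305 ≥ 218 is true
  declared value < 27075 USD: 11178 < 27075 is true
  NOT hazmat-classified: no → true
  battery watt-hours > 384 Wh: 305 > 384 is false
  contains lithium batteries: yes → true
  dual-use technology: no → false
  customs declaration filed: yes → true
  destination country ∈ {CA, IN}: JP is not in the set → false
  shipment insured: no → false
  gross weight between 635.8 kg and 865.7 kg: 35.8 in [635.8, 865.7] is false
  battery watt-hours > 158 Wh: 305 > 158 is true
  destination country = KR: JP == KR is false
  destination country = UK: JP == UK is false
Combine:
[1.1.1.2.1] true OR false = true
[1.1.1.2] NOT true = false
[1.1.1] false OR false = false
[1.1] NOT false = true
[1.2.2] true → true = true
[1.2] true AND true = true
[1.3.2] true → false = false
[1.3] false OR false = false
[1] exactly-one(true, true, false) = false
[2.1.1.1] true → false = false
[2.1.1] NOT false = true
[2.1.2.2] false OR false = false
[2.1.2] true AND false = false
[2.1.3.2] false OR false = false
[2.1.3] true AND false = false
[2.1] true OR false OR false = true
[2] NOT true = false
[root] false → false (antecedent false ⇒ implication holds) = true
Overall: true → cleared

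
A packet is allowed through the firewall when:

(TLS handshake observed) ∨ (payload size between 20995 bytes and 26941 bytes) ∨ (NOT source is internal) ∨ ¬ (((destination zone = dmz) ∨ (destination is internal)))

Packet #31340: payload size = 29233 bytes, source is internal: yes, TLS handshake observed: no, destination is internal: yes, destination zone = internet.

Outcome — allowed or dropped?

Dropped

Atomic conditions:
  TLS handshake observed: no → false
  payload size between 20995 bytes and 26941 bytes: 29233 in [20995, 26941] is false
  NOT source is internal: yes → false
  destination zone = dmz: internet == dmz is false
  destination is internal: yes → true
Combine:
[4.1] false OR true = true
[4] NOT true = false
[root] false OR false OR false OR false = false
Overall: false → dropped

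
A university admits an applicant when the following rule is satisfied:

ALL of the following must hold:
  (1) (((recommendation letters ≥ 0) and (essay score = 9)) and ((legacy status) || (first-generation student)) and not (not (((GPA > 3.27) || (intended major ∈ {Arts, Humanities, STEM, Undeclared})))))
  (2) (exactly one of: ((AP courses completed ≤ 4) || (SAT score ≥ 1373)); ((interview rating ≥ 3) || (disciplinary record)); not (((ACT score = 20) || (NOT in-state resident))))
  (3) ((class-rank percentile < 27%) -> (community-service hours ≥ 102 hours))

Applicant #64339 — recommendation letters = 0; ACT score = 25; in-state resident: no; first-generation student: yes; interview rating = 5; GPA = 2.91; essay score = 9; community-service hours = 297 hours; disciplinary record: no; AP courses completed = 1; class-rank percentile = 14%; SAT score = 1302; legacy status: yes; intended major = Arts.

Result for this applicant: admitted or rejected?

Atomic conditions:
  recommendation letters ≥ 0: 0 ≥ 0 is true
  essay score = 9: 9 == 9 is true
  legacy status: yes → true
  first-generation student: yes → true
  GPA > 3.27: 2.91 > 3.27 is false
  intended major ∈ {Arts, Humanities, STEM, Undeclared}: Arts is in the set → true
  AP courses completed ≤ 4: 1 ≤ 4 is true
  SAT score ≥ 1373: 1302 ≥ 1373 is false
  interview rating ≥ 3: 5 ≥ 3 is true
  disciplinary record: no → false
  ACT score = 20: 25 == 20 is false
  NOT in-state resident: no → true
  class-rank percentile < 27%: 14 < 27 is true
  community-service hours ≥ 102 hours: 297 ≥ 102 is true
Combine:
[1.1] true AND true = true
[1.2] true OR true = true
[1.3.1.1] false OR true = true
[1.3.1] NOT true = false
[1.3] NOT false = true
[1] true AND true AND true = true
[2.1] true OR false = true
[2.2] true OR false = true
[2.3.1] false OR true = true
[2.3] NOT true = false
[2] exactly-one(true, true, false) = false
[3] true → true = true
[root] true AND false AND true = false
Overall: false → rejected

Rejected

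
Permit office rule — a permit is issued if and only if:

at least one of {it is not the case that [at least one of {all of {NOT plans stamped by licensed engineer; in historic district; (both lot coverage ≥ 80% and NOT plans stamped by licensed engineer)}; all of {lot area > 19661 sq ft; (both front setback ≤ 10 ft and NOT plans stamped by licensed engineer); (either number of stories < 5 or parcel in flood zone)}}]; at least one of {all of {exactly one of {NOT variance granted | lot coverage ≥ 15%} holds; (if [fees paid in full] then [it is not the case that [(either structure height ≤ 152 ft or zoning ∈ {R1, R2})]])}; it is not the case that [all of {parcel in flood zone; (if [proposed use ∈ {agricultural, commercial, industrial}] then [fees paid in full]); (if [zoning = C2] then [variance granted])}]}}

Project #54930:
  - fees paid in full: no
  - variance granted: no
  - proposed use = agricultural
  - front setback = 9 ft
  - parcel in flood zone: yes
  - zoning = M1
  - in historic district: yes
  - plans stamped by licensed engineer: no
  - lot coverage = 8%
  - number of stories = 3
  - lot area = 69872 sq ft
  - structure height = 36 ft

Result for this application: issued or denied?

Atomic conditions:
  NOT plans stamped by licensed engineer: no → true
  in historic district: yes → true
  lot coverage ≥ 80%: 8 ≥ 80 is false
  lot area > 19661 sq ft: 69872 > 19661 is true
  front setback ≤ 10 ft: 9 ≤ 10 is true
  number of stories < 5: 3 < 5 is true
  parcel in flood zone: yes → true
  NOT variance granted: no → true
  lot coverage ≥ 15%: 8 ≥ 15 is false
  fees paid in full: no → false
  structure height ≤ 152 ft: 36 ≤ 152 is true
  zoning ∈ {R1, R2}: M1 is not in the set → false
  proposed use ∈ {agricultural, commercial, industrial}: agricultural is in the set → true
  zoning = C2: M1 == C2 is false
  variance granted: no → false
Combine:
[1.1.1.3] false AND true = false
[1.1.1] true AND true AND false = false
[1.1.2.2] true AND true = true
[1.1.2.3] true OR true = true
[1.1.2] true AND true AND true = true
[1.1] false OR true = true
[1] NOT true = false
[2.1.1] exactly-one(true, false) = true
[2.1.2.2.1] true OR false = true
[2.1.2.2] NOT true = false
[2.1.2] false → false (antecedent false ⇒ implication holds) = true
[2.1] true AND true = true
[2.2.1.2] true → false = false
[2.2.1.3] false → false (antecedent false ⇒ implication holds) = true
[2.2.1] true AND false AND true = false
[2.2] NOT false = true
[2] true OR true = true
[root] false OR true = true
Overall: true → issued

Issued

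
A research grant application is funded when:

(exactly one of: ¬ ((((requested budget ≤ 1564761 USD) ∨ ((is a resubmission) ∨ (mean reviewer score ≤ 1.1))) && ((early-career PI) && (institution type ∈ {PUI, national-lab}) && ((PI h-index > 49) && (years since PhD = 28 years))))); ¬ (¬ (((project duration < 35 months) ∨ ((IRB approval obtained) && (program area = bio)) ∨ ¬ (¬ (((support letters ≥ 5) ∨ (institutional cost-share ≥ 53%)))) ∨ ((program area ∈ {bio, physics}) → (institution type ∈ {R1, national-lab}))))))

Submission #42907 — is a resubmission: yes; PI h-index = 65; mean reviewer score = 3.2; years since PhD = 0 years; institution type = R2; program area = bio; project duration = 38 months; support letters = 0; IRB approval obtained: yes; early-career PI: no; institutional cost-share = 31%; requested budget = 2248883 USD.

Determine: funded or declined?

Atomic conditions:
  requested budget ≤ 1564761 USD: 2248883 ≤ 1564761 is false
  is a resubmission: yes → true
  mean reviewer score ≤ 1.1: 3.2 ≤ 1.1 is false
  early-career PI: no → false
  institution type ∈ {PUI, national-lab}: R2 is not in the set → false
  PI h-index > 49: 65 > 49 is true
  years since PhD = 28 years: 0 == 28 is false
  project duration < 35 months: 38 < 35 is false
  IRB approval obtained: yes → true
  program area = bio: bio == bio is true
  support letters ≥ 5: 0 ≥ 5 is false
  institutional cost-share ≥ 53%: 31 ≥ 53 is false
  program area ∈ {bio, physics}: bio is in the set → true
  institution type ∈ {R1, national-lab}: R2 is not in the set → false
Combine:
[1.1.1.2] true OR false = true
[1.1.1] false OR true = true
[1.1.2.3] true AND false = false
[1.1.2] false AND false AND false = false
[1.1] true AND false = false
[1] NOT false = true
[2.1.1.2] true AND true = true
[2.1.1.3.1.1] false OR false = false
[2.1.1.3.1] NOT false = true
[2.1.1.3] NOT true = false
[2.1.1.4] true → false = false
[2.1.1] false OR true OR false OR false = true
[2.1] NOT true = false
[2] NOT false = true
[root] exactly-one(true, true) = false
Overall: false → declined

Declined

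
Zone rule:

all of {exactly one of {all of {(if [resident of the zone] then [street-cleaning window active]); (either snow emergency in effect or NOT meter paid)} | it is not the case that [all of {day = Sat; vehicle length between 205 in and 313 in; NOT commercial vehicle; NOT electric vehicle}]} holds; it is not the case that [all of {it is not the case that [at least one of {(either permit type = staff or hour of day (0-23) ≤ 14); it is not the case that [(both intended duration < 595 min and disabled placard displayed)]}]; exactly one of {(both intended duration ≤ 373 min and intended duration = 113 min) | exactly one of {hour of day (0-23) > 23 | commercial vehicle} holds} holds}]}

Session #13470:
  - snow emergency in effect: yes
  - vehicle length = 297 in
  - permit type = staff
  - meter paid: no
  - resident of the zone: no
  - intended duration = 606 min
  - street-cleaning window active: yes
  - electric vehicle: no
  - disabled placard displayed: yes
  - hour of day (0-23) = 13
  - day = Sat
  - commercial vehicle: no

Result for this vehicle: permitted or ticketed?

Atomic conditions:
  resident of the zone: no → false
  street-cleaning window active: yes → true
  snow emergency in effect: yes → true
  NOT meter paid: no → true
  day = Sat: Sat == Sat is true
  vehicle length between 205 in and 313 in: 297 in [205, 313] is true
  NOT commercial vehicle: no → true
  NOT electric vehicle: no → true
  permit type = staff: staff == staff is true
  hour of day (0-23) ≤ 14: 13 ≤ 14 is true
  intended duration < 595 min: 606 < 595 is false
  disabled placard displayed: yes → true
  intended duration ≤ 373 min: 606 ≤ 373 is false
  intended duration = 113 min: 606 == 113 is false
  hour of day (0-23) > 23: 13 > 23 is false
  commercial vehicle: no → false
Combine:
[1.1.1] false → true (antecedent false ⇒ implication holds) = true
[1.1.2] true OR true = true
[1.1] true AND true = true
[1.2.1] true AND true AND true AND true = true
[1.2] NOT true = false
[1] exactly-one(true, false) = true
[2.1.1.1.1] true OR true = true
[2.1.1.1.2.1] false AND true = false
[2.1.1.1.2] NOT false = true
[2.1.1.1] true OR true = true
[2.1.1] NOT true = false
[2.1.2.1] false AND false = false
[2.1.2.2] exactly-one(false, false) = false
[2.1.2] exactly-one(false, false) = false
[2.1] false AND false = false
[2] NOT false = true
[root] true AND true = true
Overall: true → permitted

Permitted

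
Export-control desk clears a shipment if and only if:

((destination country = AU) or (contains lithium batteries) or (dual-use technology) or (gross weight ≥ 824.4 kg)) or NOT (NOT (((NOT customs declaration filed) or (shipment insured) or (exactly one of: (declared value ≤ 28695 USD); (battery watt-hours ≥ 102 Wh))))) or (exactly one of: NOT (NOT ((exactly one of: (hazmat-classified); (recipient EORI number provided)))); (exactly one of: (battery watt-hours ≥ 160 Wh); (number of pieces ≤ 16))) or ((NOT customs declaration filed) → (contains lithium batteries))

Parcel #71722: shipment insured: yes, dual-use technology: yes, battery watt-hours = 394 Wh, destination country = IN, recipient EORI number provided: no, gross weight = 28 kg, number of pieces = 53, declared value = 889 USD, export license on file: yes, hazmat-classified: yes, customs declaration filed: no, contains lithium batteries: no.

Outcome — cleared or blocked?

Cleared

Atomic conditions:
  destination country = AU: IN == AU is false
  contains lithium batteries: no → false
  dual-use technology: yes → true
  gross weight ≥ 824.4 kg: 28 ≥ 824.4 is false
  NOT customs declaration filed: no → true
  shipment insured: yes → true
  declared value ≤ 28695 USD: 889 ≤ 28695 is true
  battery watt-hours ≥ 102 Wh: 394 ≥ 102 is true
  hazmat-classified: yes → true
  recipient EORI number provided: no → false
  battery watt-hours ≥ 160 Wh: 394 ≥ 160 is true
  number of pieces ≤ 16: 53 ≤ 16 is false
Combine:
[1] false OR false OR true OR false = true
[2.1.1.3] exactly-one(true, true) = false
[2.1.1] true OR true OR false = true
[2.1] NOT true = false
[2] NOT false = true
[3.1.1.1] exactly-one(true, false) = true
[3.1.1] NOT true = false
[3.1] NOT false = true
[3.2] exactly-one(true, false) = true
[3] exactly-one(true, true) = false
[4] true → false = false
[root] true OR true OR false OR false = true
Overall: true → cleared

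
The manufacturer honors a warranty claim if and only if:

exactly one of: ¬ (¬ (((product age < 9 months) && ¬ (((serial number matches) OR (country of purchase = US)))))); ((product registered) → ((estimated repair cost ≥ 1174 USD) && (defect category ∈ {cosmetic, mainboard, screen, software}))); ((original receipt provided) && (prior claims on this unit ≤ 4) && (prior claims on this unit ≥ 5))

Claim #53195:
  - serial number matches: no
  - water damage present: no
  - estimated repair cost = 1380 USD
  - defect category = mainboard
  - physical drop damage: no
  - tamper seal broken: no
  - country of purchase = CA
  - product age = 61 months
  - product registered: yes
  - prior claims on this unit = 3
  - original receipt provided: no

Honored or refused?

Honored

Atomic conditions:
  product age < 9 months: 61 < 9 is false
  serial number matches: no → false
  country of purchase = US: CA == US is false
  product registered: yes → true
  estimated repair cost ≥ 1174 USD: 1380 ≥ 1174 is true
  defect category ∈ {cosmetic, mainboard, screen, software}: mainboard is in the set → true
  original receipt provided: no → false
  prior claims on this unit ≤ 4: 3 ≤ 4 is true
  prior claims on this unit ≥ 5: 3 ≥ 5 is false
Combine:
[1.1.1.2.1] false OR false = false
[1.1.1.2] NOT false = true
[1.1.1] false AND true = false
[1.1] NOT false = true
[1] NOT true = false
[2.2] true AND true = true
[2] true → true = true
[3] false AND true AND false = false
[root] exactly-one(false, true, false) = true
Overall: true → honored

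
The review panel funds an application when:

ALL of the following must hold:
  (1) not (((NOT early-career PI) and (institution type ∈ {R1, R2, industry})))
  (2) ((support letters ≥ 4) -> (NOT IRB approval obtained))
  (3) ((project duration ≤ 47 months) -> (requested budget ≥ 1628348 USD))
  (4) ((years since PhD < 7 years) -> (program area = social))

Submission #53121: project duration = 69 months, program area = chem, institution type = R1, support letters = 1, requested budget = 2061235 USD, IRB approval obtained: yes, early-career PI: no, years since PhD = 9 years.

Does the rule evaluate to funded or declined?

Declined

Atomic conditions:
  NOT early-career PI: no → true
  institution type ∈ {R1, R2, industry}: R1 is in the set → true
  support letters ≥ 4: 1 ≥ 4 is false
  NOT IRB approval obtained: yes → false
  project duration ≤ 47 months: 69 ≤ 47 is false
  requested budget ≥ 1628348 USD: 2061235 ≥ 1628348 is true
  years since PhD < 7 years: 9 < 7 is false
  program area = social: chem == social is false
Combine:
[1.1] true AND true = true
[1] NOT true = false
[2] false → false (antecedent false ⇒ implication holds) = true
[3] false → true (antecedent false ⇒ implication holds) = true
[4] false → false (antecedent false ⇒ implication holds) = true
[root] false AND true AND true AND true = false
Overall: false → declined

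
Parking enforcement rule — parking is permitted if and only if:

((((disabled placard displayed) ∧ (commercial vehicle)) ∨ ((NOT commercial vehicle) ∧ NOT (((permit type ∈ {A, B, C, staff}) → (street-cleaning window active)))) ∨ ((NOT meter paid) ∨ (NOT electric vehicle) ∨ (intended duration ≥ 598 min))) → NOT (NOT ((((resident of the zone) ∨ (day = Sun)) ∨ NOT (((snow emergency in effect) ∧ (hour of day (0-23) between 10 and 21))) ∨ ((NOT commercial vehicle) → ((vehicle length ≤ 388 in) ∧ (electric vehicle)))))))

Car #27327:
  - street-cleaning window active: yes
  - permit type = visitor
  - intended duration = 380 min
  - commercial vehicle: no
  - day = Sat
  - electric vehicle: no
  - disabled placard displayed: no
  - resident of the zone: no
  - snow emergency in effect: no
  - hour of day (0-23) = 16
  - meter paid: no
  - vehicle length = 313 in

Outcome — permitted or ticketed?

Atomic conditions:
  disabled placard displayed: no → false
  commercial vehicle: no → false
  NOT commercial vehicle: no → true
  permit type ∈ {A, B, C, staff}: visitor is not in the set → false
  street-cleaning window active: yes → true
  NOT meter paid: no → true
  NOT electric vehicle: no → true
  intended duration ≥ 598 min: 380 ≥ 598 is false
  resident of the zone: no → false
  day = Sun: Sat == Sun is false
  snow emergency in effect: no → false
  hour of day (0-23) between 10 and 21: 16 in [10, 21] is true
  vehicle length ≤ 388 in: 313 ≤ 388 is true
  electric vehicle: no → false
Combine:
[1.1] false AND false = false
[1.2.2.1] false → true (antecedent false ⇒ implication holds) = true
[1.2.2] NOT true = false
[1.2] true AND false = false
[1.3] true OR true OR false = true
[1] false OR false OR true = true
[2.1.1.1] false OR false = false
[2.1.1.2.1] false AND true = false
[2.1.1.2] NOT false = true
[2.1.1.3.2] true AND false = false
[2.1.1.3] true → false = false
[2.1.1] false OR true OR false = true
[2.1] NOT true = false
[2] NOT false = true
[root] true → true = true
Overall: true → permitted

Permitted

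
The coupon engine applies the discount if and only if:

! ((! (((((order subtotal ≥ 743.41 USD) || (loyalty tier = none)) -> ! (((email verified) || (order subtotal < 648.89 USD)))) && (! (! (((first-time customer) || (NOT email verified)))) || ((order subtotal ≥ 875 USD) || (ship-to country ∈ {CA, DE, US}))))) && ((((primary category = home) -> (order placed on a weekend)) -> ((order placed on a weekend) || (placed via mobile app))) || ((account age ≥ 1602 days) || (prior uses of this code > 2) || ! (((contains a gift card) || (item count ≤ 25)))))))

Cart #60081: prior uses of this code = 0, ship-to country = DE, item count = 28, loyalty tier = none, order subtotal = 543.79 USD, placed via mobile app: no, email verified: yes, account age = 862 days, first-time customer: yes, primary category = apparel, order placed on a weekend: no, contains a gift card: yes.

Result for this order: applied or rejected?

Atomic conditions:
  order subtotal ≥ 743.41 USD: 543.79 ≥ 743.41 is false
  loyalty tier = none: none == none is true
  email verified: yes → true
  order subtotal < 648.89 USD: 543.79 < 648.89 is true
  first-time customer: yes → true
  NOT email verified: yes → false
  order subtotal ≥ 875 USD: 543.79 ≥ 875 is false
  ship-to country ∈ {CA, DE, US}: DE is in the set → true
  primary category = home: apparel == home is false
  order placed on a weekend: no → false
  placed via mobile app: no → false
  account age ≥ 1602 days: 862 ≥ 1602 is false
  prior uses of this code > 2: 0 > 2 is false
  contains a gift card: yes → true
  item count ≤ 25: 28 ≤ 25 is false
Combine:
[1.1.1.1.1] false OR true = true
[1.1.1.1.2.1] true OR true = true
[1.1.1.1.2] NOT true = false
[1.1.1.1] true → false = false
[1.1.1.2.1.1.1] true OR false = true
[1.1.1.2.1.1] NOT true = false
[1.1.1.2.1] NOT false = true
[1.1.1.2.2] false OR true = true
[1.1.1.2] true OR true = true
[1.1.1] false AND true = false
[1.1] NOT false = true
[1.2.1.1] false → false (antecedent false ⇒ implication holds) = true
[1.2.1.2] false OR false = false
[1.2.1] true → false = false
[1.2.2.3.1] true OR false = true
[1.2.2.3] NOT true = false
[1.2.2] false OR false OR false = false
[1.2] false OR false = false
[1] true AND false = false
[root] NOT false = true
Overall: true → applied

Applied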